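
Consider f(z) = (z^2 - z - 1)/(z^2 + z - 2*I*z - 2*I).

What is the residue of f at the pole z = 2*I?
-9/5 + 8*I/5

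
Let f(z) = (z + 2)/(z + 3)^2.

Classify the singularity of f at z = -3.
pole of order 2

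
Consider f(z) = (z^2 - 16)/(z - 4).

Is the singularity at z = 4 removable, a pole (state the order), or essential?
The numerator vanishes at z = 4 ((4)^2 = 16), so it is divisible by z - 4:
  z^2 - 16 = (z - 4)*(z + 4)
Hence for z ≠ 4, f(z) = z + 4, a polynomial, and lim_{z→4} f(z) = 8 is finite.
So the singularity is removable.

Final answer: removable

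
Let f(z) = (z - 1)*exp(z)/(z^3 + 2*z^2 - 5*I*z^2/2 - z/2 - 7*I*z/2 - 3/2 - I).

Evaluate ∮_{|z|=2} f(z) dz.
By the residue theorem, ∮_C f(z) dz = 2πi · (sum of the residues of f at the poles inside |z| = 2).

The denominator factors as (z + 1)*(z - I)*(z + 1 - 3*I/2), so the singularities of f are simple poles at z = -1, z = I, z = -1 + 3*I/2.
  |-1|² = 1 < 4 = 2², so this pole is inside the contour.
  |I|² = 1 < 4 = 2², so this pole is inside the contour.
  |-1 + 3*I/2|² = 13/4 < 4 = 2², so this pole is inside the contour.

With P(z) = (z - 1)*exp(z) and Q(z) = z^3 + 2*z^2 - 5*I*z^2/2 - z/2 - 7*I*z/2 - 3/2 - I, each pole is simple, so Res(f, z₀) = P(z₀)/Q'(z₀) with Q'(z) = 3*z^2 + 4*z - 5*I*z - 1/2 - 7*I/2.
  Res(f, -1) = P(-1)/Q'(-1) = (-2*exp(-1))/(-3/2 + 3*I/2) = (2/3 + 2*I/3)*exp(-1)
  Res(f, I) = P(I)/Q'(I) = ((-1 + I)*exp(I))/(3/2 + I/2) = (-2/5 + 4*I/5)*exp(I)
  Res(f, -1 + 3*I/2) = P(-1 + 3*I/2)/Q'(-1 + 3*I/2) = ((-2 + 3*I/2)*exp(-1 + 3*I/2))/(-3/4 - 3*I/2) = (-4/15 - 22*I/15)*exp(-1 + 3*I/2)

Sum of residues inside C: (-4/15 - 22*I/15)*exp(-1 + 3*I/2) + (-2/5 + 4*I/5)*exp(I) + (2/3 + 2*I/3)*exp(-1)
∮_C f(z) dz = 2πi · ((-4/15 - 22*I/15)*exp(-1 + 3*I/2) + (-2/5 + 4*I/5)*exp(I) + (2/3 + 2*I/3)*exp(-1)) = pi*(-8/5 - 4*I/5)*exp(I) + pi*(-4/3 + 4*I/3)*exp(-1) + pi*(44/15 - 8*I/15)*exp(-1 + 3*I/2)

Final answer: pi*(-8/5 - 4*I/5)*exp(I) + pi*(-4/3 + 4*I/3)*exp(-1) + pi*(44/15 - 8*I/15)*exp(-1 + 3*I/2)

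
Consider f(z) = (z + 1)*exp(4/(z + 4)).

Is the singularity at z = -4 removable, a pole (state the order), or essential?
Let u = z + 4. Then
  e^(4/u) = Σ_{k≥0} (4)^k/(k!·u^k) = 1 + 4/u + 8/u^2 + 32/(3*u^3) + ...
which has infinitely many negative powers of u, so exp(4/(z + 4)) has an essential singularity at z = -4.
The extra factor z + 1 is a nonzero polynomial; if the product had at most a pole at z = -4, dividing by that polynomial would leave exp(4/(z + 4)) with at most a pole too — contradiction. (Equivalently, the product's Laurent series still has infinitely many negative powers.)
So the singularity is essential.

Final answer: essential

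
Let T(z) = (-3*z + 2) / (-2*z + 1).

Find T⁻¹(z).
(z - 2)/(2*z - 3)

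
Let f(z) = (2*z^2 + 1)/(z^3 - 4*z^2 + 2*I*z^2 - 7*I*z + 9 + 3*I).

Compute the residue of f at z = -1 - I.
8/51 + 5*I/17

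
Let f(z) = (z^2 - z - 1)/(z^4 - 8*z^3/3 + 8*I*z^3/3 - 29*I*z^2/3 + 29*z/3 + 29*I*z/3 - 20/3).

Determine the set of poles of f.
{-1 - 2*I, 2/3 - 2*I/3, 1 - I, 2 + I}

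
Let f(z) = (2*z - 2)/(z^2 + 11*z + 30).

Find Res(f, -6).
Write f(z) = P(z)/Q(z) with P(z) = 2*z - 2 and Q(z) = z^2 + 11*z + 30.
The denominator factors as Q(z) = (z + 6)*(z + 5), so z = -6 is a simple zero of Q and P is analytic there; z = -6 is therefore a simple pole and
  Res(f, z₀) = P(z₀)/Q'(z₀).

Q'(z) = 2*z + 11, so Q'(-6) = -1.
P(-6) = -14.

Res(f, -6) = (-14)/(-1) = 14

Final answer: 14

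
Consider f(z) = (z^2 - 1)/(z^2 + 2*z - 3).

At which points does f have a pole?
The singularities of f are the zeros of the denominator. Factoring,
  z^2 + 2*z - 3 = (z + 3)*(z - 1)
so the candidates are z = -3, z = 1.

Check the numerator P(z) = z^2 - 1 at each one:
  P(-3) = 8 ≠ 0, so z = -3 is a (simple) pole.
  P(1) = 0, so the factor (z - 1) cancels and z = 1 is only a removable singularity, not a pole.

Poles of f: {-3}

Final answer: {-3}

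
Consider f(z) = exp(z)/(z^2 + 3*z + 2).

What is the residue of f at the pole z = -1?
Write f(z) = P(z)/Q(z) with P(z) = exp(z) and Q(z) = z^2 + 3*z + 2.
The denominator factors as Q(z) = (z + 1)*(z + 2), so z = -1 is a simple zero of Q and P is analytic there; z = -1 is therefore a simple pole and
  Res(f, z₀) = P(z₀)/Q'(z₀).

Q'(z) = 2*z + 3, so Q'(-1) = 1.
P(-1) = exp(-1).

Res(f, -1) = (exp(-1))/(1) = exp(-1)

Final answer: exp(-1)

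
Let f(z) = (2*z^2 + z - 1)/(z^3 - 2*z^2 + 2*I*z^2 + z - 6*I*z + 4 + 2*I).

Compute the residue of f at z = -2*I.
Write f(z) = P(z)/Q(z) with P(z) = 2*z^2 + z - 1 and Q(z) = z^3 - 2*z^2 + 2*I*z^2 + z - 6*I*z + 4 + 2*I.
The denominator factors as Q(z) = (z - 2 - I)*(z + I)*(z + 2*I), so z = -2*I is a simple zero of Q and P is analytic there; z = -2*I is therefore a simple pole and
  Res(f, z₀) = P(z₀)/Q'(z₀).

Q'(z) = 3*z^2 - 4*z + 4*I*z + 1 - 6*I, so Q'(-2*I) = -3 + 2*I.
P(-2*I) = -9 - 2*I.

Res(f, -2*I) = (-9 - 2*I)/(-3 + 2*I) = 23/13 + 24*I/13

Final answer: 23/13 + 24*I/13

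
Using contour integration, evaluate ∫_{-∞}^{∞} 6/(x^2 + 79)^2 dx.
Let f(z) = 6/(z^2 + 79)^2. The denominator has no real zeros and deg Q - deg P = 4 ≥ 2, so the integral of f over the upper semicircle |z| = R tends to 0 as R → ∞. Closing the contour in the upper half-plane,
  ∫_{-∞}^{∞} f(x) dx = 2πi · Σ Res(f, z_k)  over the poles with Im z_k > 0.

Zeros of the denominator: z^2 + 79 = 0 gives z = ±sqrt(79)*I.
Upper half-plane: z = sqrt(79)*I (a pole of order 2).

Write f(z) = g(z)/(z - sqrt(79)*I)^2 with g(z) = 6/(z + sqrt(79)*I)^2. For a double pole, Res(f, z₀) = g'(z₀):
  g'(z) = -12/(z + sqrt(79)*I)^3
  Res(f, sqrt(79)*I) = g'(sqrt(79)*I) = -3*sqrt(79)*I/12482

∫_{-∞}^{∞} f(x) dx = 2πi · (-3*sqrt(79)*I/12482) = 3*sqrt(79)*pi/6241

Final answer: 3*sqrt(79)*pi/6241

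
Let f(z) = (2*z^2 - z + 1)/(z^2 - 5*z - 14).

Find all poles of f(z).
{-2, 7}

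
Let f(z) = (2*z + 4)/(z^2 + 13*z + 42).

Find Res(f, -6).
-8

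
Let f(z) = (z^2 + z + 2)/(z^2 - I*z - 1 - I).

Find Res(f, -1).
Write f(z) = P(z)/Q(z) with P(z) = z^2 + z + 2 and Q(z) = z^2 - I*z - 1 - I.
The denominator factors as Q(z) = (z - 1 - I)*(z + 1), so z = -1 is a simple zero of Q and P is analytic there; z = -1 is therefore a simple pole and
  Res(f, z₀) = P(z₀)/Q'(z₀).

Q'(z) = 2*z - I, so Q'(-1) = -2 - I.
P(-1) = 2.

Res(f, -1) = (2)/(-2 - I) = -4/5 + 2*I/5

Final answer: -4/5 + 2*I/5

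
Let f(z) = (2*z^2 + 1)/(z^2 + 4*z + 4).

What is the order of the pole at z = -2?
Factor the denominator:
  z^2 + 4*z + 4 = (z + 2)^2

The numerator P(z) = 2*z^2 + 1 has P(-2) = 9 ≠ 0, so no factor of (z + 2) cancels.
Near z = -2 we can therefore write f(z) = g(z)/(z + 2)^2 with g analytic at -2 and g(-2) ≠ 0 (g is just the numerator).

Hence z = -2 is a pole of order 2.

Final answer: 2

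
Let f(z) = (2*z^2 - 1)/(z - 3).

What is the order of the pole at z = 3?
Factor the denominator:
  z - 3 = (z - 3)

The numerator P(z) = 2*z^2 - 1 has P(3) = 17 ≠ 0, so no factor of (z - 3) cancels.
Near z = 3 we can therefore write f(z) = g(z)/(z - 3) with g analytic at 3 and g(3) ≠ 0 (g is just the numerator).

Hence z = 3 is a pole of order 1.

Final answer: 1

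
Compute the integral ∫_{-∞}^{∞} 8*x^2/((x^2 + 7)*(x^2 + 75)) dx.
Let f(z) = 8*z^2/((z^2 + 7)*(z^2 + 75)). The denominator has no real zeros and deg Q - deg P = 2 ≥ 2, so the integral of f over the upper semicircle |z| = R tends to 0 as R → ∞. Closing the contour in the upper half-plane,
  ∫_{-∞}^{∞} f(x) dx = 2πi · Σ Res(f, z_k)  over the poles with Im z_k > 0.

Zeros of the denominator: z^2 + 7 = 0 gives z = ±sqrt(7)*I; z^2 + 75 = 0 gives z = ±5*sqrt(3)*I.
Upper half-plane: z = 5*sqrt(3)*I, z = sqrt(7)*I (simple).

Each pole is a simple zero of Q(z) = z^4 + 82*z^2 + 525, so Res(f, z₀) = P(z₀)/Q'(z₀) with P(z) = 8*z^2, Q'(z) = 4*z^3 + 164*z:
  Res(f, 5*sqrt(3)*I) = (-600)/(-680*sqrt(3)*I) = -5*sqrt(3)*I/17
  Res(f, sqrt(7)*I) = (-56)/(136*sqrt(7)*I) = sqrt(7)*I/17

Sum of residues: I*(-5*sqrt(3) + sqrt(7))/17
∫_{-∞}^{∞} f(x) dx = 2πi · (I*(-5*sqrt(3) + sqrt(7))/17) = 2*pi*(-sqrt(7) + 5*sqrt(3))/17

Final answer: 2*pi*(-sqrt(7) + 5*sqrt(3))/17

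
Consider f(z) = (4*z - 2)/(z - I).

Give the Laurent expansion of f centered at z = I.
(-2 + 4*I)/(z - I) + 4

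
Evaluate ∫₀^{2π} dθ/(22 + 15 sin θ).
Call the integral J. The integrand is 2π-periodic and we integrate over a full period, so shifting θ does not change the value (θ → θ + π/2 turns sin θ into cos θ). Hence
  J = ∫₀^{2π} dθ/(22 + 15 cos θ).
Put z = e^{iθ}: then cos θ = (z + 1/z)/2, dθ = dz/(iz), and z runs once counterclockwise around |z| = 1:
  J = ∮_{|z|=1} 1/(22 + 15*(z + 1/z)/2) · dz/(iz) = (2/i) ∮_{|z|=1} dz/(15*z^2 + 44*z + 15).
The roots of 15*z^2 + 44*z + 15 are z = (-22 ± sqrt(22^2 - 15^2))/15, with sqrt(259) = sqrt(259); their product is 1, so only z₊ = -22/15 + sqrt(259)/15 lies inside the unit circle (z₋ = -22/15 - sqrt(259)/15 lies outside).
z₊ is a simple zero of q(z) = 15*z^2 + 44*z + 15, so Res(1/q, z₊) = 1/q'(z₊) with q'(z) = 30*z + 44; and q'(z₊) = 15*(z₊ - z₋) = 2*sqrt(259).
Therefore J = (2/i) · 2πi · 1/(2*sqrt(259)) = 2*pi/(sqrt(259)) = 2*sqrt(259)*pi/259

Final answer: 2*sqrt(259)*pi/259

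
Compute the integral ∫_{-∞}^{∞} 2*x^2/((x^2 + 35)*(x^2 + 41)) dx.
Let f(z) = 2*z^2/((z^2 + 35)*(z^2 + 41)). The denominator has no real zeros and deg Q - deg P = 2 ≥ 2, so the integral of f over the upper semicircle |z| = R tends to 0 as R → ∞. Closing the contour in the upper half-plane,
  ∫_{-∞}^{∞} f(x) dx = 2πi · Σ Res(f, z_k)  over the poles with Im z_k > 0.

Zeros of the denominator: z^2 + 35 = 0 gives z = ±sqrt(35)*I; z^2 + 41 = 0 gives z = ±sqrt(41)*I.
Upper half-plane: z = sqrt(35)*I, z = sqrt(41)*I (simple).

Each pole is a simple zero of Q(z) = z^4 + 76*z^2 + 1435, so Res(f, z₀) = P(z₀)/Q'(z₀) with P(z) = 2*z^2, Q'(z) = 4*z^3 + 152*z:
  Res(f, sqrt(35)*I) = (-70)/(12*sqrt(35)*I) = sqrt(35)*I/6
  Res(f, sqrt(41)*I) = (-82)/(-12*sqrt(41)*I) = -sqrt(41)*I/6

Sum of residues: I*(-sqrt(41) + sqrt(35))/6
∫_{-∞}^{∞} f(x) dx = 2πi · (I*(-sqrt(41) + sqrt(35))/6) = pi*(-sqrt(35) + sqrt(41))/3

Final answer: pi*(-sqrt(35) + sqrt(41))/3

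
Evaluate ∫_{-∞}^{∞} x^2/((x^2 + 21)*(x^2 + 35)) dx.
Let f(z) = z^2/((z^2 + 21)*(z^2 + 35)). The denominator has no real zeros and deg Q - deg P = 2 ≥ 2, so the integral of f over the upper semicircle |z| = R tends to 0 as R → ∞. Closing the contour in the upper half-plane,
  ∫_{-∞}^{∞} f(x) dx = 2πi · Σ Res(f, z_k)  over the poles with Im z_k > 0.

Zeros of the denominator: z^2 + 21 = 0 gives z = ±sqrt(21)*I; z^2 + 35 = 0 gives z = ±sqrt(35)*I.
Upper half-plane: z = sqrt(21)*I, z = sqrt(35)*I (simple).

Each pole is a simple zero of Q(z) = z^4 + 56*z^2 + 735, so Res(f, z₀) = P(z₀)/Q'(z₀) with P(z) = z^2, Q'(z) = 4*z^3 + 112*z:
  Res(f, sqrt(21)*I) = (-21)/(28*sqrt(21)*I) = sqrt(21)*I/28
  Res(f, sqrt(35)*I) = (-35)/(-28*sqrt(35)*I) = -sqrt(35)*I/28

Sum of residues: I*(-sqrt(35) + sqrt(21))/28
∫_{-∞}^{∞} f(x) dx = 2πi · (I*(-sqrt(35) + sqrt(21))/28) = pi*(-sqrt(21) + sqrt(35))/14

Final answer: pi*(-sqrt(21) + sqrt(35))/14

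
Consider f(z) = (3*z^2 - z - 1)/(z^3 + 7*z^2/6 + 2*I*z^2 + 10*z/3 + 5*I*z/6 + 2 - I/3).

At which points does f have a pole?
{-2/3, -1/2 - 3*I, I}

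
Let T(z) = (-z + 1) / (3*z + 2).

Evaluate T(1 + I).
-3/34 - 5*I/34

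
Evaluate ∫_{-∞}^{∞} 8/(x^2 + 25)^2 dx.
Let f(z) = 8/(z^2 + 25)^2. The denominator has no real zeros and deg Q - deg P = 4 ≥ 2, so the integral of f over the upper semicircle |z| = R tends to 0 as R → ∞. Closing the contour in the upper half-plane,
  ∫_{-∞}^{∞} f(x) dx = 2πi · Σ Res(f, z_k)  over the poles with Im z_k > 0.

Zeros of the denominator: z^2 + 25 = 0 gives z = ±5*I.
Upper half-plane: z = 5*I (a pole of order 2).

Write f(z) = g(z)/(z - 5*I)^2 with g(z) = 8/(z + 5*I)^2. For a double pole, Res(f, z₀) = g'(z₀):
  g'(z) = -16/(z + 5*I)^3
  Res(f, 5*I) = g'(5*I) = -2*I/125

∫_{-∞}^{∞} f(x) dx = 2πi · (-2*I/125) = 4*pi/125

Final answer: 4*pi/125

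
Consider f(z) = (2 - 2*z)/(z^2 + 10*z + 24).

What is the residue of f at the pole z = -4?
Write f(z) = P(z)/Q(z) with P(z) = 2 - 2*z and Q(z) = z^2 + 10*z + 24.
The denominator factors as Q(z) = (z + 6)*(z + 4), so z = -4 is a simple zero of Q and P is analytic there; z = -4 is therefore a simple pole and
  Res(f, z₀) = P(z₀)/Q'(z₀).

Q'(z) = 2*z + 10, so Q'(-4) = 2.
P(-4) = 10.

Res(f, -4) = (10)/(2) = 5

Final answer: 5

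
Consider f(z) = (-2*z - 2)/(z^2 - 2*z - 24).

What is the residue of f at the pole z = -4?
Write f(z) = P(z)/Q(z) with P(z) = -2*z - 2 and Q(z) = z^2 - 2*z - 24.
The denominator factors as Q(z) = (z + 4)*(z - 6), so z = -4 is a simple zero of Q and P is analytic there; z = -4 is therefore a simple pole and
  Res(f, z₀) = P(z₀)/Q'(z₀).

Q'(z) = 2*z - 2, so Q'(-4) = -10.
P(-4) = 6.

Res(f, -4) = (6)/(-10) = -3/5

Final answer: -3/5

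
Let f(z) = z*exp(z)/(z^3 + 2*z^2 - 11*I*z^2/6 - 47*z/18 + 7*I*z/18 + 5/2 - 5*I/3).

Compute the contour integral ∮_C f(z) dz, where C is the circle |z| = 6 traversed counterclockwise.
By the residue theorem, ∮_C f(z) dz = 2πi · (sum of the residues of f at the poles inside |z| = 6).

The denominator factors as (z + 3 - 3*I/2)*(z - 1/3 + 2*I/3)*(z - 2/3 - I), so the singularities of f are simple poles at z = -3 + 3*I/2, z = 1/3 - 2*I/3, z = 2/3 + I.
  |-3 + 3*I/2|² = 45/4 < 36 = 6², so this pole is inside the contour.
  |1/3 - 2*I/3|² = 5/9 < 36 = 6², so this pole is inside the contour.
  |2/3 + I|² = 13/9 < 36 = 6², so this pole is inside the contour.

With P(z) = z*exp(z) and Q(z) = z^3 + 2*z^2 - 11*I*z^2/6 - 47*z/18 + 7*I*z/18 + 5/2 - 5*I/3, each pole is simple, so Res(f, z₀) = P(z₀)/Q'(z₀) with Q'(z) = 3*z^2 + 4*z - 11*I*z/3 - 47/18 + 7*I/18.
  Res(f, -3 + 3*I/2) = P(-3 + 3*I/2)/Q'(-3 + 3*I/2) = ((-3 + 3*I/2)*exp(-3 + 3*I/2))/(401/36 - 173*I/18) = (-61992/280517 - 15714*I/280517)*exp(-3 + 3*I/2)
  Res(f, 1/3 - 2*I/3) = P(1/3 - 2*I/3)/Q'(1/3 - 2*I/3) = ((1/3 - 2*I/3)*exp(1/3 - 2*I/3))/(-85/18 - 29*I/6) = (267/7397 + 771*I/7397)*exp(1/3 - 2*I/3)
  Res(f, 2/3 + I) = P(2/3 + I)/Q'(2/3 + I) = ((2/3 + I)*exp(2/3 + I))/(37/18 + 107*I/18) = (1185/6409 - 309*I/6409)*exp(2/3 + I)

Sum of residues inside C: (-61992/280517 - 15714*I/280517)*exp(-3 + 3*I/2) + (267/7397 + 771*I/7397)*exp(1/3 - 2*I/3) + (1185/6409 - 309*I/6409)*exp(2/3 + I)
∮_C f(z) dz = 2πi · ((-61992/280517 - 15714*I/280517)*exp(-3 + 3*I/2) + (267/7397 + 771*I/7397)*exp(1/3 - 2*I/3) + (1185/6409 - 309*I/6409)*exp(2/3 + I)) = pi*(31428/280517 - 123984*I/280517)*exp(-3 + 3*I/2) + pi*(-1542/7397 + 534*I/7397)*exp(1/3 - 2*I/3) + pi*(618/6409 + 2370*I/6409)*exp(2/3 + I)

Final answer: pi*(31428/280517 - 123984*I/280517)*exp(-3 + 3*I/2) + pi*(-1542/7397 + 534*I/7397)*exp(1/3 - 2*I/3) + pi*(618/6409 + 2370*I/6409)*exp(2/3 + I)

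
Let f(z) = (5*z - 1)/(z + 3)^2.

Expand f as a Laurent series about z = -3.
-16/(z + 3)^2 + 5/(z + 3)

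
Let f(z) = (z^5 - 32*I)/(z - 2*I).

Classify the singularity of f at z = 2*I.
The numerator vanishes at z = 2*I ((2*I)^5 = 32*I), so it is divisible by z - 2*I:
  z^5 - 32*I = (z - 2*I)*(z^4 + 2*I*z^3 - 4*z^2 - 8*I*z + 16)
Hence for z ≠ 2*I, f(z) = z^4 + 2*I*z^3 - 4*z^2 - 8*I*z + 16, a polynomial, and lim_{z→2*I} f(z) = 80 is finite.
So the singularity is removable.

Final answer: removable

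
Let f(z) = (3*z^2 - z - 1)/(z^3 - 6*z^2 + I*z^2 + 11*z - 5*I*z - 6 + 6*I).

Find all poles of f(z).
The singularities of f are the zeros of the denominator. Factoring,
  z^3 - 6*z^2 + I*z^2 + 11*z - 5*I*z - 6 + 6*I = (z - 2)*(z - 3)*(z - 1 + I)
so the candidates are z = 2, z = 3, z = 1 - I.

Check the numerator P(z) = 3*z^2 - z - 1 at each one:
  P(2) = 9 ≠ 0, so z = 2 is a (simple) pole.
  P(3) = 23 ≠ 0, so z = 3 is a (simple) pole.
  P(1 - I) = -2 - 5*I ≠ 0, so z = 1 - I is a (simple) pole.

Poles of f: {1 - I, 2, 3}

Final answer: {1 - I, 2, 3}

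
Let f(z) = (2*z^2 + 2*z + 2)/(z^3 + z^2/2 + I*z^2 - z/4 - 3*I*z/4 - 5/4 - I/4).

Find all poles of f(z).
{-1 - 3*I/2, -1/2 + I/2, 1}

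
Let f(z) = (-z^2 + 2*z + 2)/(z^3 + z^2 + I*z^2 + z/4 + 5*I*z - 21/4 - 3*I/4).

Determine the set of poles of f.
The singularities of f are the zeros of the denominator. Factoring,
  z^3 + z^2 + I*z^2 + z/4 + 5*I*z - 21/4 - 3*I/4 = (z + 2 - 3*I/2)*(z - 1 + I)*(z + 3*I/2)
so the candidates are z = -2 + 3*I/2, z = 1 - I, z = -3*I/2.

Check the numerator P(z) = -z^2 + 2*z + 2 at each one:
  P(-2 + 3*I/2) = -15/4 + 9*I ≠ 0, so z = -2 + 3*I/2 is a (simple) pole.
  P(1 - I) = 4 ≠ 0, so z = 1 - I is a (simple) pole.
  P(-3*I/2) = 17/4 - 3*I ≠ 0, so z = -3*I/2 is a (simple) pole.

Poles of f: {-2 + 3*I/2, -3*I/2, 1 - I}

Final answer: {-2 + 3*I/2, -3*I/2, 1 - I}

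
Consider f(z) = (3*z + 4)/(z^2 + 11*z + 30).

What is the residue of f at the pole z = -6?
14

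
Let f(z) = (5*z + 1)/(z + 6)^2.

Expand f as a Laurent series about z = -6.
-29/(z + 6)^2 + 5/(z + 6)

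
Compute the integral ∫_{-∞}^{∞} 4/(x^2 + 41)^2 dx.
2*sqrt(41)*pi/1681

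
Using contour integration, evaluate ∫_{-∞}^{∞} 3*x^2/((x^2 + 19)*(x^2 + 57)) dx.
Let f(z) = 3*z^2/((z^2 + 19)*(z^2 + 57)). The denominator has no real zeros and deg Q - deg P = 2 ≥ 2, so the integral of f over the upper semicircle |z| = R tends to 0 as R → ∞. Closing the contour in the upper half-plane,
  ∫_{-∞}^{∞} f(x) dx = 2πi · Σ Res(f, z_k)  over the poles with Im z_k > 0.

Zeros of the denominator: z^2 + 19 = 0 gives z = ±sqrt(19)*I; z^2 + 57 = 0 gives z = ±sqrt(57)*I.
Upper half-plane: z = sqrt(19)*I, z = sqrt(57)*I (simple).

Each pole is a simple zero of Q(z) = z^4 + 76*z^2 + 1083, so Res(f, z₀) = P(z₀)/Q'(z₀) with P(z) = 3*z^2, Q'(z) = 4*z^3 + 152*z:
  Res(f, sqrt(19)*I) = (-57)/(76*sqrt(19)*I) = 3*sqrt(19)*I/76
  Res(f, sqrt(57)*I) = (-171)/(-76*sqrt(57)*I) = -3*sqrt(57)*I/76

Sum of residues: 3*I*(-sqrt(57) + sqrt(19))/76
∫_{-∞}^{∞} f(x) dx = 2πi · (3*I*(-sqrt(57) + sqrt(19))/76) = 3*pi*(-sqrt(19) + sqrt(57))/38

Final answer: 3*pi*(-sqrt(19) + sqrt(57))/38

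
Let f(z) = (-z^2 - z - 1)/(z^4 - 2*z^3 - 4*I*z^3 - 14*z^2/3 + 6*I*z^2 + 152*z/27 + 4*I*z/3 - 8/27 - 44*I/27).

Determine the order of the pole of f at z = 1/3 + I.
Factor the denominator:
  z^4 - 2*z^3 - 4*I*z^3 - 14*z^2/3 + 6*I*z^2 + 152*z/27 + 4*I*z/3 - 8/27 - 44*I/27 = (z - 1/3 - I)^3*(z - 1 - I)

The numerator P(z) = -z^2 - z - 1 has P(1/3 + I) = -4/9 - 5*I/3 ≠ 0, so no factor of (z - 1/3 - I) cancels.
Near z = 1/3 + I we can therefore write f(z) = g(z)/(z - 1/3 - I)^3 with g analytic at 1/3 + I and g(1/3 + I) ≠ 0 (g is the numerator divided by the remaining denominator factors).

Hence z = 1/3 + I is a pole of order 3.

Final answer: 3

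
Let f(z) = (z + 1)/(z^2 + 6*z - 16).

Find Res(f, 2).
Write f(z) = P(z)/Q(z) with P(z) = z + 1 and Q(z) = z^2 + 6*z - 16.
The denominator factors as Q(z) = (z - 2)*(z + 8), so z = 2 is a simple zero of Q and P is analytic there; z = 2 is therefore a simple pole and
  Res(f, z₀) = P(z₀)/Q'(z₀).

Q'(z) = 2*z + 6, so Q'(2) = 10.
P(2) = 3.

Res(f, 2) = (3)/(10) = 3/10

Final answer: 3/10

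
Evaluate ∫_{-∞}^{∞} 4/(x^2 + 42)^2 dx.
sqrt(42)*pi/882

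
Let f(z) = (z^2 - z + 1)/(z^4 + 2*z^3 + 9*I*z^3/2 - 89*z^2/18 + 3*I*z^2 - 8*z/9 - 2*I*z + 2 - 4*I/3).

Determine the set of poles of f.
The singularities of f are the zeros of the denominator. Factoring,
  z^4 + 2*z^3 + 9*I*z^3/2 - 89*z^2/18 + 3*I*z^2 - 8*z/9 - 2*I*z + 2 - 4*I/3 = (z + 3*I/2)*(z + 2 + 3*I)*(z + 2/3)*(z - 2/3)
so the candidates are z = -3*I/2, z = -2 - 3*I, z = -2/3, z = 2/3.

Check the numerator P(z) = z^2 - z + 1 at each one:
  P(-3*I/2) = -5/4 + 3*I/2 ≠ 0, so z = -3*I/2 is a (simple) pole.
  P(-2 - 3*I) = -2 + 15*I ≠ 0, so z = -2 - 3*I is a (simple) pole.
  P(-2/3) = 19/9 ≠ 0, so z = -2/3 is a (simple) pole.
  P(2/3) = 7/9 ≠ 0, so z = 2/3 is a (simple) pole.

Poles of f: {-2 - 3*I, -2/3, -3*I/2, 2/3}

Final answer: {-2 - 3*I, -2/3, -3*I/2, 2/3}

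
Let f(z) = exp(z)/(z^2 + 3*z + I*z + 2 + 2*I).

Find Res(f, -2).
(-1/2 - I/2)*exp(-2)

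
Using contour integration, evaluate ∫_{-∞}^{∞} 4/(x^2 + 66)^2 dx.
Let f(z) = 4/(z^2 + 66)^2. The denominator has no real zeros and deg Q - deg P = 4 ≥ 2, so the integral of f over the upper semicircle |z| = R tends to 0 as R → ∞. Closing the contour in the upper half-plane,
  ∫_{-∞}^{∞} f(x) dx = 2πi · Σ Res(f, z_k)  over the poles with Im z_k > 0.

Zeros of the denominator: z^2 + 66 = 0 gives z = ±sqrt(66)*I.
Upper half-plane: z = sqrt(66)*I (a pole of order 2).

Write f(z) = g(z)/(z - sqrt(66)*I)^2 with g(z) = 4/(z + sqrt(66)*I)^2. For a double pole, Res(f, z₀) = g'(z₀):
  g'(z) = -8/(z + sqrt(66)*I)^3
  Res(f, sqrt(66)*I) = g'(sqrt(66)*I) = -sqrt(66)*I/4356

∫_{-∞}^{∞} f(x) dx = 2πi · (-sqrt(66)*I/4356) = sqrt(66)*pi/2178

Final answer: sqrt(66)*pi/2178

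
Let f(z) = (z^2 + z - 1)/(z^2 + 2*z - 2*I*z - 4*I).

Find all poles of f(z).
{-2, 2*I}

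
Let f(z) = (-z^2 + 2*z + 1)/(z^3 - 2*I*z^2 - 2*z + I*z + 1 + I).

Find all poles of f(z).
The singularities of f are the zeros of the denominator. Factoring,
  z^3 - 2*I*z^2 - 2*z + I*z + 1 + I = (z - I)*(z + 1 - I)*(z - 1)
so the candidates are z = I, z = -1 + I, z = 1.

Check the numerator P(z) = -z^2 + 2*z + 1 at each one:
  P(I) = 2 + 2*I ≠ 0, so z = I is a (simple) pole.
  P(-1 + I) = -1 + 4*I ≠ 0, so z = -1 + I is a (simple) pole.
  P(1) = 2 ≠ 0, so z = 1 is a (simple) pole.

Poles of f: {-1 + I, I, 1}

Final answer: {-1 + I, I, 1}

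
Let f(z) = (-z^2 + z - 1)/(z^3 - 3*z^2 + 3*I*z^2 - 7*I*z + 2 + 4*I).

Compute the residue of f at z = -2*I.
-2/5 - 3*I/5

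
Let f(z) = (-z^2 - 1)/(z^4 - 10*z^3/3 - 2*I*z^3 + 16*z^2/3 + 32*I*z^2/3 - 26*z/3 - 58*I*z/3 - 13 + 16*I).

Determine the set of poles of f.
The singularities of f are the zeros of the denominator. Factoring,
  z^4 - 10*z^3/3 - 2*I*z^3 + 16*z^2/3 + 32*I*z^2/3 - 26*z/3 - 58*I*z/3 - 13 + 16*I = (z + 2/3 - 3*I)*(z - 3)*(z - I)*(z - 1 + 2*I)
so the candidates are z = -2/3 + 3*I, z = 3, z = I, z = 1 - 2*I.

Check the numerator P(z) = -z^2 - 1 at each one:
  P(-2/3 + 3*I) = 68/9 + 4*I ≠ 0, so z = -2/3 + 3*I is a (simple) pole.
  P(3) = -10 ≠ 0, so z = 3 is a (simple) pole.
  P(I) = 0, so the factor (z - I) cancels and z = I is only a removable singularity, not a pole.
  P(1 - 2*I) = 2 + 4*I ≠ 0, so z = 1 - 2*I is a (simple) pole.

Poles of f: {-2/3 + 3*I, 1 - 2*I, 3}

Final answer: {-2/3 + 3*I, 1 - 2*I, 3}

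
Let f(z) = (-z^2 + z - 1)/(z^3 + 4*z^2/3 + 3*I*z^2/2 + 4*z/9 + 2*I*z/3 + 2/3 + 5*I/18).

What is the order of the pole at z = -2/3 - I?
Factor the denominator:
  z^3 + 4*z^2/3 + 3*I*z^2/2 + 4*z/9 + 2*I*z/3 + 2/3 + 5*I/18 = (z + 2/3 + I)^2*(z - I/2)

The numerator P(z) = -z^2 + z - 1 has P(-2/3 - I) = -10/9 - 7*I/3 ≠ 0, so no factor of (z + 2/3 + I) cancels.
Near z = -2/3 - I we can therefore write f(z) = g(z)/(z + 2/3 + I)^2 with g analytic at -2/3 - I and g(-2/3 - I) ≠ 0 (g is the numerator divided by the remaining denominator factors).

Hence z = -2/3 - I is a pole of order 2.

Final answer: 2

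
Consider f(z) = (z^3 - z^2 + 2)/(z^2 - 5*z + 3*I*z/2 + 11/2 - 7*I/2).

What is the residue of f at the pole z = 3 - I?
88/5 - 56*I/5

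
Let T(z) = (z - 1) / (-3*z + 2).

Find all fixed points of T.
{1/6 - sqrt(13)/6, 1/6 + sqrt(13)/6}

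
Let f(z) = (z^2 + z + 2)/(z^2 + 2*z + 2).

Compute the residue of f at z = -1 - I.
Write f(z) = P(z)/Q(z) with P(z) = z^2 + z + 2 and Q(z) = z^2 + 2*z + 2.
The denominator factors as Q(z) = (z + 1 + I)*(z + 1 - I), so z = -1 - I is a simple zero of Q and P is analytic there; z = -1 - I is therefore a simple pole and
  Res(f, z₀) = P(z₀)/Q'(z₀).

Q'(z) = 2*z + 2, so Q'(-1 - I) = -2*I.
P(-1 - I) = 1 + I.

Res(f, -1 - I) = (1 + I)/(-2*I) = -1/2 + I/2

Final answer: -1/2 + I/2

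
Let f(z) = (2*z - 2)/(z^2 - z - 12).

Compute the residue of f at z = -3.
Write f(z) = P(z)/Q(z) with P(z) = 2*z - 2 and Q(z) = z^2 - z - 12.
The denominator factors as Q(z) = (z + 3)*(z - 4), so z = -3 is a simple zero of Q and P is analytic there; z = -3 is therefore a simple pole and
  Res(f, z₀) = P(z₀)/Q'(z₀).

Q'(z) = 2*z - 1, so Q'(-3) = -7.
P(-3) = -8.

Res(f, -3) = (-8)/(-7) = 8/7

Final answer: 8/7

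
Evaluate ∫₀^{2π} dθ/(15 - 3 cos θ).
Call the integral J. The integrand is 2π-periodic and we integrate over a full period, so shifting θ does not change the value (θ → θ + π flips the sign of the trig term). Hence
  J = ∫₀^{2π} dθ/(15 + 3 cos θ).
Put z = e^{iθ}: then cos θ = (z + 1/z)/2, dθ = dz/(iz), and z runs once counterclockwise around |z| = 1:
  J = ∮_{|z|=1} 1/(15 + 3*(z + 1/z)/2) · dz/(iz) = (2/i) ∮_{|z|=1} dz/(3*z^2 + 30*z + 3).
The roots of 3*z^2 + 30*z + 3 are z = (-15 ± sqrt(15^2 - 3^2))/3, with sqrt(216) = 6*sqrt(6); their product is 1, so only z₊ = -5 + 2*sqrt(6) lies inside the unit circle (z₋ = -5 - 2*sqrt(6) lies outside).
z₊ is a simple zero of q(z) = 3*z^2 + 30*z + 3, so Res(1/q, z₊) = 1/q'(z₊) with q'(z) = 6*z + 30; and q'(z₊) = 3*(z₊ - z₋) = 12*sqrt(6).
Therefore J = (2/i) · 2πi · 1/(12*sqrt(6)) = 2*pi/(6*sqrt(6)) = sqrt(6)*pi/18

Final answer: sqrt(6)*pi/18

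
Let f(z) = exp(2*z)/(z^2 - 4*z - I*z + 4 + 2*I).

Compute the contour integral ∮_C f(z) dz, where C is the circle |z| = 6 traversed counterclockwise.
-2*pi*exp(4) + 2*pi*exp(4 + 2*I)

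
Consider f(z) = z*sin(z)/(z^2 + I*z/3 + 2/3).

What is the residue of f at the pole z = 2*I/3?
Write f(z) = P(z)/Q(z) with P(z) = z*sin(z) and Q(z) = z^2 + I*z/3 + 2/3.
The denominator factors as Q(z) = (z + I)*(z - 2*I/3), so z = 2*I/3 is a simple zero of Q and P is analytic there; z = 2*I/3 is therefore a simple pole and
  Res(f, z₀) = P(z₀)/Q'(z₀).

Q'(z) = 2*z + I/3, so Q'(2*I/3) = 5*I/3.
P(2*I/3) = -2*sinh(2/3)/3.

Res(f, 2*I/3) = (-2*sinh(2/3)/3)/(5*I/3) = 2*I*sinh(2/3)/5

Final answer: 2*I*sinh(2/3)/5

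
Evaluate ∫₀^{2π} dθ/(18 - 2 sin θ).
Call the integral J. The integrand is 2π-periodic and we integrate over a full period, so shifting θ does not change the value (θ → θ + π/2 turns sin θ into cos θ; θ → θ + π flips the sign of the trig term). Hence
  J = ∫₀^{2π} dθ/(18 + 2 cos θ).
Put z = e^{iθ}: then cos θ = (z + 1/z)/2, dθ = dz/(iz), and z runs once counterclockwise around |z| = 1:
  J = ∮_{|z|=1} 1/(18 + 2*(z + 1/z)/2) · dz/(iz) = (2/i) ∮_{|z|=1} dz/(2*z^2 + 36*z + 2).
The roots of 2*z^2 + 36*z + 2 are z = (-18 ± sqrt(18^2 - 2^2))/2, with sqrt(320) = 8*sqrt(5); their product is 1, so only z₊ = -9 + 4*sqrt(5) lies inside the unit circle (z₋ = -9 - 4*sqrt(5) lies outside).
z₊ is a simple zero of q(z) = 2*z^2 + 36*z + 2, so Res(1/q, z₊) = 1/q'(z₊) with q'(z) = 4*z + 36; and q'(z₊) = 2*(z₊ - z₋) = 16*sqrt(5).
Therefore J = (2/i) · 2πi · 1/(16*sqrt(5)) = 2*pi/(8*sqrt(5)) = sqrt(5)*pi/20

Final answer: sqrt(5)*pi/20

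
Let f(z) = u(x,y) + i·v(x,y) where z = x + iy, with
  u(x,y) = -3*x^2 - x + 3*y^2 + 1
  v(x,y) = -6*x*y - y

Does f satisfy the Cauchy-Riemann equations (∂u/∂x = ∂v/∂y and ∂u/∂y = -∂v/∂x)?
∂u/∂x = -6*x - 1
∂v/∂y = -6*x - 1
∂u/∂y = 6*y
∂v/∂x = -6*y
∂u/∂x = ∂v/∂y and ∂u/∂y = -∂v/∂x hold identically; f is analytic.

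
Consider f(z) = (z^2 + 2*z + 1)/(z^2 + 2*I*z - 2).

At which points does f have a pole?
{-1 - I, 1 - I}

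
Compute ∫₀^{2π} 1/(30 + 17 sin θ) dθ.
Call the integral J. The integrand is 2π-periodic and we integrate over a full period, so shifting θ does not change the value (θ → θ + π/2 turns sin θ into cos θ). Hence
  J = ∫₀^{2π} dθ/(30 + 17 cos θ).
Put z = e^{iθ}: then cos θ = (z + 1/z)/2, dθ = dz/(iz), and z runs once counterclockwise around |z| = 1:
  J = ∮_{|z|=1} 1/(30 + 17*(z + 1/z)/2) · dz/(iz) = (2/i) ∮_{|z|=1} dz/(17*z^2 + 60*z + 17).
The roots of 17*z^2 + 60*z + 17 are z = (-30 ± sqrt(30^2 - 17^2))/17, with sqrt(611) = sqrt(611); their product is 1, so only z₊ = -30/17 + sqrt(611)/17 lies inside the unit circle (z₋ = -30/17 - sqrt(611)/17 lies outside).
z₊ is a simple zero of q(z) = 17*z^2 + 60*z + 17, so Res(1/q, z₊) = 1/q'(z₊) with q'(z) = 34*z + 60; and q'(z₊) = 17*(z₊ - z₋) = 2*sqrt(611).
Therefore J = (2/i) · 2πi · 1/(2*sqrt(611)) = 2*pi/(sqrt(611)) = 2*sqrt(611)*pi/611

Final answer: 2*sqrt(611)*pi/611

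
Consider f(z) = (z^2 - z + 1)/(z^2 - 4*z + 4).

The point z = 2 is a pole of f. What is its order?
Factor the denominator:
  z^2 - 4*z + 4 = (z - 2)^2

The numerator P(z) = z^2 - z + 1 has P(2) = 3 ≠ 0, so no factor of (z - 2) cancels.
Near z = 2 we can therefore write f(z) = g(z)/(z - 2)^2 with g analytic at 2 and g(2) ≠ 0 (g is just the numerator).

Hence z = 2 is a pole of order 2.

Final answer: 2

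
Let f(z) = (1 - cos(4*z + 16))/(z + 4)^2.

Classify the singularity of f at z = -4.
Let u = z + 4. The argument of cos is 4*z + 16 = 4u, so
  f = (1 - cos(4u))/u^2 = ((4u)^2/2 - (4u)^4/24 + ...)/u^2 = 8 - (32/3)*u^2 + ...
The Laurent expansion about u = 0 has no negative powers; equivalently lim_{z→-4} f(z) = 8 exists and is finite.
So the singularity is removable.

Final answer: removable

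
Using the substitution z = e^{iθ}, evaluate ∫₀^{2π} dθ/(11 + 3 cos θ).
Let J = ∫₀^{2π} dθ/(11 + 3 cos θ).
Put z = e^{iθ}: then cos θ = (z + 1/z)/2, dθ = dz/(iz), and z runs once counterclockwise around |z| = 1:
  J = ∮_{|z|=1} 1/(11 + 3*(z + 1/z)/2) · dz/(iz) = (2/i) ∮_{|z|=1} dz/(3*z^2 + 22*z + 3).
The roots of 3*z^2 + 22*z + 3 are z = (-11 ± sqrt(11^2 - 3^2))/3, with sqrt(112) = 4*sqrt(7); their product is 1, so only z₊ = -11/3 + 4*sqrt(7)/3 lies inside the unit circle (z₋ = -11/3 - 4*sqrt(7)/3 lies outside).
z₊ is a simple zero of q(z) = 3*z^2 + 22*z + 3, so Res(1/q, z₊) = 1/q'(z₊) with q'(z) = 6*z + 22; and q'(z₊) = 3*(z₊ - z₋) = 8*sqrt(7).
Therefore J = (2/i) · 2πi · 1/(8*sqrt(7)) = 2*pi/(4*sqrt(7)) = sqrt(7)*pi/14

Final answer: sqrt(7)*pi/14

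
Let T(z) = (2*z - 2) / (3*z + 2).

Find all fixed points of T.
T(z) = z means 2*z - 2 = z*(3*z + 2), i.e.
  3*z^2 + 2 = 0.
Discriminant: (0)^2 - 4*(3)*(2) = -24, so the roots are complex conjugates.
  z = (0 ± I*sqrt(24))/(2*(3))
Fixed points: {-sqrt(6)*I/3, sqrt(6)*I/3}

Final answer: {-sqrt(6)*I/3, sqrt(6)*I/3}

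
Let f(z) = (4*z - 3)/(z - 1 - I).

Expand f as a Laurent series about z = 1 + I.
(1 + 4*I)/(z - 1 - I) + 4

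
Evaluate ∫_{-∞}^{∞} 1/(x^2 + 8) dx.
Let f(z) = 1/(z^2 + 8). The denominator has no real zeros and deg Q - deg P = 2 ≥ 2, so the integral of f over the upper semicircle |z| = R tends to 0 as R → ∞. Closing the contour in the upper half-plane,
  ∫_{-∞}^{∞} f(x) dx = 2πi · Σ Res(f, z_k)  over the poles with Im z_k > 0.

Zeros of the denominator: z^2 + 8 = 0 gives z = ±2*sqrt(2)*I.
Upper half-plane: z = 2*sqrt(2)*I (simple).

Each pole is a simple zero of Q(z) = z^2 + 8, so Res(f, z₀) = P(z₀)/Q'(z₀) with P(z) = 1, Q'(z) = 2*z:
  Res(f, 2*sqrt(2)*I) = (1)/(4*sqrt(2)*I) = -sqrt(2)*I/8

∫_{-∞}^{∞} f(x) dx = 2πi · (-sqrt(2)*I/8) = sqrt(2)*pi/4

Final answer: sqrt(2)*pi/4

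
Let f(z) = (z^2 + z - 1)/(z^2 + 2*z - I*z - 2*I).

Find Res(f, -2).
Write f(z) = P(z)/Q(z) with P(z) = z^2 + z - 1 and Q(z) = z^2 + 2*z - I*z - 2*I.
The denominator factors as Q(z) = (z - I)*(z + 2), so z = -2 is a simple zero of Q and P is analytic there; z = -2 is therefore a simple pole and
  Res(f, z₀) = P(z₀)/Q'(z₀).

Q'(z) = 2*z + 2 - I, so Q'(-2) = -2 - I.
P(-2) = 1.

Res(f, -2) = (1)/(-2 - I) = -2/5 + I/5

Final answer: -2/5 + I/5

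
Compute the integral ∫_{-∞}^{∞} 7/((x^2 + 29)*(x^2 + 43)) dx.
pi*(-29*sqrt(43) + 43*sqrt(29))/2494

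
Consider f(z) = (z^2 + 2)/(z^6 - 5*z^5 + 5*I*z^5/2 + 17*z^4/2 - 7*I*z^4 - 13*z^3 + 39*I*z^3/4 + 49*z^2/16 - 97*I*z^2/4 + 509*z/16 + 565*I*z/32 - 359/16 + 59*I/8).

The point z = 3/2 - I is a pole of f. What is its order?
Factor the denominator:
  z^6 - 5*z^5 + 5*I*z^5/2 + 17*z^4/2 - 7*I*z^4 - 13*z^3 + 39*I*z^3/4 + 49*z^2/16 - 97*I*z^2/4 + 509*z/16 + 565*I*z/32 - 359/16 + 59*I/8 = (z - 3/2 + I)^4*(z + 1 + I/2)*(z - 2*I)

The numerator P(z) = z^2 + 2 has P(3/2 - I) = 13/4 - 3*I ≠ 0, so no factor of (z - 3/2 + I) cancels.
Near z = 3/2 - I we can therefore write f(z) = g(z)/(z - 3/2 + I)^4 with g analytic at 3/2 - I and g(3/2 - I) ≠ 0 (g is the numerator divided by the remaining denominator factors).

Hence z = 3/2 - I is a pole of order 4.

Final answer: 4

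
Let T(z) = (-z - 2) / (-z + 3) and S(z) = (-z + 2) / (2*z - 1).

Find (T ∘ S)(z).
(T ∘ S)(z) = T(S(z)) = ((-1)*S(z) + (-2))/((-1)*S(z) + (3)). Multiply numerator and denominator by 2*z - 1:
  numerator:   (-1)*(-z + 2) + (-2)*(2*z - 1) = -3*z
  denominator: (-1)*(-z + 2) + (3)*(2*z - 1) = 7*z - 5
(T ∘ S)(z) = -3*z/(7*z - 5)

Final answer: -3*z/(7*z - 5)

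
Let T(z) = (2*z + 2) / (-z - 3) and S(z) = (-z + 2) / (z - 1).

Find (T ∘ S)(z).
(T ∘ S)(z) = T(S(z)) = ((2)*S(z) + (2))/((-1)*S(z) + (-3)). Multiply numerator and denominator by z - 1:
  numerator:   (2)*(-z + 2) + (2)*(z - 1) = 2
  denominator: (-1)*(-z + 2) + (-3)*(z - 1) = -2*z + 1
(T ∘ S)(z) = 2/(-2*z + 1) = -2/(2*z - 1)

Final answer: -2/(2*z - 1)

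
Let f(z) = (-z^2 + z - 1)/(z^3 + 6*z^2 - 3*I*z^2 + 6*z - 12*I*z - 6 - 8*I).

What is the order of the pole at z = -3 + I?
Factor the denominator:
  z^3 + 6*z^2 - 3*I*z^2 + 6*z - 12*I*z - 6 - 8*I = (z + 3 - I)^2*(z - I)

The numerator P(z) = -z^2 + z - 1 has P(-3 + I) = -12 + 7*I ≠ 0, so no factor of (z + 3 - I) cancels.
Near z = -3 + I we can therefore write f(z) = g(z)/(z + 3 - I)^2 with g analytic at -3 + I and g(-3 + I) ≠ 0 (g is the numerator divided by the remaining denominator factors).

Hence z = -3 + I is a pole of order 2.

Final answer: 2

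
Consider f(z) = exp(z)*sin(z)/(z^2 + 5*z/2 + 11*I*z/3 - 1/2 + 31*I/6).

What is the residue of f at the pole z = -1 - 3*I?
Write f(z) = P(z)/Q(z) with P(z) = exp(z)*sin(z) and Q(z) = z^2 + 5*z/2 + 11*I*z/3 - 1/2 + 31*I/6.
The denominator factors as Q(z) = (z + 3/2 + 2*I/3)*(z + 1 + 3*I), so z = -1 - 3*I is a simple zero of Q and P is analytic there; z = -1 - 3*I is therefore a simple pole and
  Res(f, z₀) = P(z₀)/Q'(z₀).

Q'(z) = 2*z + 5/2 + 11*I/3, so Q'(-1 - 3*I) = 1/2 - 7*I/3.
P(-1 - 3*I) = -exp(-1 - 3*I)*sin(1 + 3*I).

Res(f, -1 - 3*I) = (-exp(-1 - 3*I)*sin(1 + 3*I))/(1/2 - 7*I/3) = (-18/205 - 84*I/205)*exp(-1 - 3*I)*sin(1 + 3*I)

Final answer: (-18/205 - 84*I/205)*exp(-1 - 3*I)*sin(1 + 3*I)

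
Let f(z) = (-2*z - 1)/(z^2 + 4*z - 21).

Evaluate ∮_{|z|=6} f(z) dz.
By the residue theorem, ∮_C f(z) dz = 2πi · (sum of the residues of f at the poles inside |z| = 6).

The denominator factors as (z - 3)*(z + 7), so the singularities of f are simple poles at z = 3, z = -7.
  |3|² = 9 < 36 = 6², so this pole is inside the contour.
  |-7|² = 49 > 36 = 6², so this pole is outside the contour.

With P(z) = -2*z - 1 and Q(z) = z^2 + 4*z - 21, each pole is simple, so Res(f, z₀) = P(z₀)/Q'(z₀) with Q'(z) = 2*z + 4.
  Res(f, 3) = P(3)/Q'(3) = (-7)/(10) = -7/10

∮_C f(z) dz = 2πi · (-7/10) = -7*I*pi/5

Final answer: -7*I*pi/5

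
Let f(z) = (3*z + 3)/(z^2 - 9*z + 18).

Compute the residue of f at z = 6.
Write f(z) = P(z)/Q(z) with P(z) = 3*z + 3 and Q(z) = z^2 - 9*z + 18.
The denominator factors as Q(z) = (z - 3)*(z - 6), so z = 6 is a simple zero of Q and P is analytic there; z = 6 is therefore a simple pole and
  Res(f, z₀) = P(z₀)/Q'(z₀).

Q'(z) = 2*z - 9, so Q'(6) = 3.
P(6) = 21.

Res(f, 6) = (21)/(3) = 7

Final answer: 7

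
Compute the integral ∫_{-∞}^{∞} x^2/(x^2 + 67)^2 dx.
sqrt(67)*pi/134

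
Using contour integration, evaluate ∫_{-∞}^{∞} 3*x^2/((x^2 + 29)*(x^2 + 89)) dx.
Let f(z) = 3*z^2/((z^2 + 29)*(z^2 + 89)). The denominator has no real zeros and deg Q - deg P = 2 ≥ 2, so the integral of f over the upper semicircle |z| = R tends to 0 as R → ∞. Closing the contour in the upper half-plane,
  ∫_{-∞}^{∞} f(x) dx = 2πi · Σ Res(f, z_k)  over the poles with Im z_k > 0.

Zeros of the denominator: z^2 + 29 = 0 gives z = ±sqrt(29)*I; z^2 + 89 = 0 gives z = ±sqrt(89)*I.
Upper half-plane: z = sqrt(29)*I, z = sqrt(89)*I (simple).

Each pole is a simple zero of Q(z) = z^4 + 118*z^2 + 2581, so Res(f, z₀) = P(z₀)/Q'(z₀) with P(z) = 3*z^2, Q'(z) = 4*z^3 + 236*z:
  Res(f, sqrt(29)*I) = (-87)/(120*sqrt(29)*I) = sqrt(29)*I/40
  Res(f, sqrt(89)*I) = (-267)/(-120*sqrt(89)*I) = -sqrt(89)*I/40

Sum of residues: I*(-sqrt(89) + sqrt(29))/40
∫_{-∞}^{∞} f(x) dx = 2πi · (I*(-sqrt(89) + sqrt(29))/40) = pi*(-sqrt(29) + sqrt(89))/20

Final answer: pi*(-sqrt(29) + sqrt(89))/20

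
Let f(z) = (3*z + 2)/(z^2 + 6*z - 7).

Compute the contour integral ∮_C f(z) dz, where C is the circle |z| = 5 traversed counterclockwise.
5*I*pi/4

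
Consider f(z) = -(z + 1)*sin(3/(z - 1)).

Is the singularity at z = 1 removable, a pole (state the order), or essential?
essential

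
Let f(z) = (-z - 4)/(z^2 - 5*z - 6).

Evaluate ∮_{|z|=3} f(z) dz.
By the residue theorem, ∮_C f(z) dz = 2πi · (sum of the residues of f at the poles inside |z| = 3).

The denominator factors as (z - 6)*(z + 1), so the singularities of f are simple poles at z = 6, z = -1.
  |6|² = 36 > 9 = 3², so this pole is outside the contour.
  |-1|² = 1 < 9 = 3², so this pole is inside the contour.

With P(z) = -z - 4 and Q(z) = z^2 - 5*z - 6, each pole is simple, so Res(f, z₀) = P(z₀)/Q'(z₀) with Q'(z) = 2*z - 5.
  Res(f, -1) = P(-1)/Q'(-1) = (-3)/(-7) = 3/7

∮_C f(z) dz = 2πi · (3/7) = 6*I*pi/7

Final answer: 6*I*pi/7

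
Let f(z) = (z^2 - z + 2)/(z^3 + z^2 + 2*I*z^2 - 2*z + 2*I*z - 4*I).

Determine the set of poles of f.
{-2, -2*I, 1}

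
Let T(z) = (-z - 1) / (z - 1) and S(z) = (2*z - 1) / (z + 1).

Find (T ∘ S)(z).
(T ∘ S)(z) = T(S(z)) = ((-1)*S(z) + (-1))/((1)*S(z) + (-1)). Multiply numerator and denominator by z + 1:
  numerator:   (-1)*(2*z - 1) + (-1)*(z + 1) = -3*z
  denominator: (1)*(2*z - 1) + (-1)*(z + 1) = z - 2
(T ∘ S)(z) = -3*z/(z - 2)

Final answer: -3*z/(z - 2)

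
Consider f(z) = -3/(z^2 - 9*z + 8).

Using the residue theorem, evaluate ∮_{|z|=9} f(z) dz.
By the residue theorem, ∮_C f(z) dz = 2πi · (sum of the residues of f at the poles inside |z| = 9).

The denominator factors as (z - 1)*(z - 8), so the singularities of f are simple poles at z = 1, z = 8.
  |1|² = 1 < 81 = 9², so this pole is inside the contour.
  |8|² = 64 < 81 = 9², so this pole is inside the contour.

With P(z) = -3 and Q(z) = z^2 - 9*z + 8, each pole is simple, so Res(f, z₀) = P(z₀)/Q'(z₀) with Q'(z) = 2*z - 9.
  Res(f, 1) = P(1)/Q'(1) = (-3)/(-7) = 3/7
  Res(f, 8) = P(8)/Q'(8) = (-3)/(7) = -3/7

Sum of residues inside C: 0
∮_C f(z) dz = 2πi · (0) = 0

Final answer: 0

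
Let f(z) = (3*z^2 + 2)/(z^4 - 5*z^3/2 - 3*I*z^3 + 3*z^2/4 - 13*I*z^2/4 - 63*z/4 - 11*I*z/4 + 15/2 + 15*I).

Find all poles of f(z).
The singularities of f are the zeros of the denominator. Factoring,
  z^4 - 5*z^3/2 - 3*I*z^3 + 3*z^2/4 - 13*I*z^2/4 - 63*z/4 - 11*I*z/4 + 15/2 + 15*I = (z + 1/2 - 3*I/2)*(z - 1 - I/2)*(z - 3 - 3*I)*(z + 1 + 2*I)
so the candidates are z = -1/2 + 3*I/2, z = 1 + I/2, z = 3 + 3*I, z = -1 - 2*I.

Check the numerator P(z) = 3*z^2 + 2 at each one:
  P(-1/2 + 3*I/2) = -4 - 9*I/2 ≠ 0, so z = -1/2 + 3*I/2 is a (simple) pole.
  P(1 + I/2) = 17/4 + 3*I ≠ 0, so z = 1 + I/2 is a (simple) pole.
  P(3 + 3*I) = 2 + 54*I ≠ 0, so z = 3 + 3*I is a (simple) pole.
  P(-1 - 2*I) = -7 + 12*I ≠ 0, so z = -1 - 2*I is a (simple) pole.

Poles of f: {-1 - 2*I, -1/2 + 3*I/2, 1 + I/2, 3 + 3*I}

Final answer: {-1 - 2*I, -1/2 + 3*I/2, 1 + I/2, 3 + 3*I}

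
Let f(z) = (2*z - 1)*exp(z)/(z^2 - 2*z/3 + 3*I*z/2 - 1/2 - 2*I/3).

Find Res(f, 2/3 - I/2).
Write f(z) = P(z)/Q(z) with P(z) = (2*z - 1)*exp(z) and Q(z) = z^2 - 2*z/3 + 3*I*z/2 - 1/2 - 2*I/3.
The denominator factors as Q(z) = (z + I)*(z - 2/3 + I/2), so z = 2/3 - I/2 is a simple zero of Q and P is analytic there; z = 2/3 - I/2 is therefore a simple pole and
  Res(f, z₀) = P(z₀)/Q'(z₀).

Q'(z) = 2*z - 2/3 + 3*I/2, so Q'(2/3 - I/2) = 2/3 + I/2.
P(2/3 - I/2) = (1/3 - I)*exp(2/3 - I/2).

Res(f, 2/3 - I/2) = ((1/3 - I)*exp(2/3 - I/2))/(2/3 + I/2) = (-2/5 - 6*I/5)*exp(2/3 - I/2)

Final answer: (-2/5 - 6*I/5)*exp(2/3 - I/2)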